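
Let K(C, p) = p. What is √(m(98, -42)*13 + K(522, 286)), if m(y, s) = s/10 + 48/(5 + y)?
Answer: √62979865/515 ≈ 15.410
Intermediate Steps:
m(y, s) = 48/(5 + y) + s/10 (m(y, s) = s*(⅒) + 48/(5 + y) = s/10 + 48/(5 + y) = 48/(5 + y) + s/10)
√(m(98, -42)*13 + K(522, 286)) = √(((480 + 5*(-42) - 42*98)/(10*(5 + 98)))*13 + 286) = √(((⅒)*(480 - 210 - 4116)/103)*13 + 286) = √(((⅒)*(1/103)*(-3846))*13 + 286) = √(-1923/515*13 + 286) = √(-24999/515 + 286) = √(122291/515) = √62979865/515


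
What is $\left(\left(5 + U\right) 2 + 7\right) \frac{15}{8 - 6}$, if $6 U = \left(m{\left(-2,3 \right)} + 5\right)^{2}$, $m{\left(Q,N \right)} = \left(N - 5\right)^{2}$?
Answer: $330$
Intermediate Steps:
$m{\left(Q,N \right)} = \left(-5 + N\right)^{2}$
$U = \frac{27}{2}$ ($U = \frac{\left(\left(-5 + 3\right)^{2} + 5\right)^{2}}{6} = \frac{\left(\left(-2\right)^{2} + 5\right)^{2}}{6} = \frac{\left(4 + 5\right)^{2}}{6} = \frac{9^{2}}{6} = \frac{1}{6} \cdot 81 = \frac{27}{2} \approx 13.5$)
$\left(\left(5 + U\right) 2 + 7\right) \frac{15}{8 - 6} = \left(\left(5 + \frac{27}{2}\right) 2 + 7\right) \frac{15}{8 - 6} = \left(\frac{37}{2} \cdot 2 + 7\right) \frac{15}{8 - 6} = \left(37 + 7\right) \frac{15}{2} = 44 \cdot 15 \cdot \frac{1}{2} = 44 \cdot \frac{15}{2} = 330$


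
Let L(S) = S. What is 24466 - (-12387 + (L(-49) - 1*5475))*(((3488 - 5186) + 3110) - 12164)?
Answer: -192554606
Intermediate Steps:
24466 - (-12387 + (L(-49) - 1*5475))*(((3488 - 5186) + 3110) - 12164) = 24466 - (-12387 + (-49 - 1*5475))*(((3488 - 5186) + 3110) - 12164) = 24466 - (-12387 + (-49 - 5475))*((-1698 + 3110) - 12164) = 24466 - (-12387 - 5524)*(1412 - 12164) = 24466 - (-17911)*(-10752) = 24466 - 1*192579072 = 24466 - 192579072 = -192554606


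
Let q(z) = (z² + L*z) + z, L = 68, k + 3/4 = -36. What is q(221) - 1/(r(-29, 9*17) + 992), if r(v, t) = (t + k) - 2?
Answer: 283598246/4425 ≈ 64090.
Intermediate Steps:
k = -147/4 (k = -¾ - 36 = -147/4 ≈ -36.750)
r(v, t) = -155/4 + t (r(v, t) = (t - 147/4) - 2 = (-147/4 + t) - 2 = -155/4 + t)
q(z) = z² + 69*z (q(z) = (z² + 68*z) + z = z² + 69*z)
q(221) - 1/(r(-29, 9*17) + 992) = 221*(69 + 221) - 1/((-155/4 + 9*17) + 992) = 221*290 - 1/((-155/4 + 153) + 992) = 64090 - 1/(457/4 + 992) = 64090 - 1/4425/4 = 64090 - 1*4/4425 = 64090 - 4/4425 = 283598246/4425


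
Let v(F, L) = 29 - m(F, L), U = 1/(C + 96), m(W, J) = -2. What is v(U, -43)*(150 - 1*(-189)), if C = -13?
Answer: 10509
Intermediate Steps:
U = 1/83 (U = 1/(-13 + 96) = 1/83 ≈ 0.012048)
v(F, L) = 31 (v(F, L) = 29 - 1*(-2) = 29 + 2 = 31)
v(U, -43)*(150 - 1*(-189)) = 31*(150 - 1*(-189)) = 31*(150 + 189) = 31*339 = 10509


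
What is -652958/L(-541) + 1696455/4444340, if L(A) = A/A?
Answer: -580393132253/888868 ≈ -6.5296e+5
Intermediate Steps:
L(A) = 1
-652958/L(-541) + 1696455/4444340 = -652958/1 + 1696455/4444340 = -652958*1 + 1696455*(1/4444340) = -652958 + 339291/888868 = -580393132253/888868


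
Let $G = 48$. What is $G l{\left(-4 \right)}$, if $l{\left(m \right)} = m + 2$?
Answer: $-96$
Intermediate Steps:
$l{\left(m \right)} = 2 + m$
$G l{\left(-4 \right)} = 48 \left(2 - 4\right) = 48 \left(-2\right) = -96$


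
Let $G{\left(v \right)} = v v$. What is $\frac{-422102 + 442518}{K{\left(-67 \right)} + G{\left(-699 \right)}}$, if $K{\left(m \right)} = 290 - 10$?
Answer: $\frac{20416}{488881} \approx 0.041761$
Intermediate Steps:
$G{\left(v \right)} = v^{2}$
$K{\left(m \right)} = 280$ ($K{\left(m \right)} = 290 - 10 = 280$)
$\frac{-422102 + 442518}{K{\left(-67 \right)} + G{\left(-699 \right)}} = \frac{-422102 + 442518}{280 + \left(-699\right)^{2}} = \frac{20416}{280 + 488601} = \frac{20416}{488881}$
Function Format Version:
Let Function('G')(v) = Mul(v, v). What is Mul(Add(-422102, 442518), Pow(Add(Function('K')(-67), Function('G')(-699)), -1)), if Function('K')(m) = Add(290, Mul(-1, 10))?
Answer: Rational(20416, 488881) ≈ 0.041761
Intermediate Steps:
Function('G')(v) = Pow(v, 2)
Function('K')(m) = 280 (Function('K')(m) = Add(290, -10) = 280)
Mul(Add(-422102, 442518), Pow(Add(Function('K')(-67), Function('G')(-699)), -1)) = Mul(Add(-422102, 442518), Pow(Add(280, Pow(-699, 2)), -1)) = Mul(20416, Pow(Add(280, 488601), -1)) = Mul(20416, Pow(488881, -1)) = Mul(20416, Rational(1, 488881)) = Rational(20416, 488881)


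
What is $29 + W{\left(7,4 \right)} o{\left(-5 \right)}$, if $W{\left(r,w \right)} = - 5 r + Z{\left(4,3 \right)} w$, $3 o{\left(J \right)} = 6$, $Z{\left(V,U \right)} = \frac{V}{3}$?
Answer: $- \frac{91}{3} \approx -30.333$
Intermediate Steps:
$Z{\left(V,U \right)} = \frac{V}{3}$ ($Z{\left(V,U \right)} = V \frac{1}{3} = \frac{V}{3}$)
$o{\left(J \right)} = 2$ ($o{\left(J \right)} = \frac{1}{3} \cdot 6 = 2$)
$W{\left(r,w \right)} = - 5 r + \frac{4 w}{3}$ ($W{\left(r,w \right)} = - 5 r + \frac{1}{3} \cdot 4 w = - 5 r + \frac{4 w}{3}$)
$29 + W{\left(7,4 \right)} o{\left(-5 \right)} = 29 + \left(\left(-5\right) 7 + \frac{4}{3} \cdot 4\right) 2 = 29 + \left(-35 + \frac{16}{3}\right) 2 = 29 - \frac{178}{3} = - \frac{91}{3}$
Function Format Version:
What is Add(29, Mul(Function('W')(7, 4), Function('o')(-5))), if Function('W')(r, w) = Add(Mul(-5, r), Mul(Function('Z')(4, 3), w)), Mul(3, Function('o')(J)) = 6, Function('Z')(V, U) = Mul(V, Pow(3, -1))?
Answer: Rational(-91, 3) ≈ -30.333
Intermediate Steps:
Function('Z')(V, U) = Mul(Rational(1, 3), V) (Function('Z')(V, U) = Mul(V, Rational(1, 3)) = Mul(Rational(1, 3), V))
Function('o')(J) = 2 (Function('o')(J) = Mul(Rational(1, 3), 6) = 2)
Function('W')(r, w) = Add(Mul(-5, r), Mul(Rational(4, 3), w)) (Function('W')(r, w) = Add(Mul(-5, r), Mul(Mul(Rational(1, 3), 4), w)) = Add(Mul(-5, r), Mul(Rational(4, 3), w)))
Add(29, Mul(Function('W')(7, 4), Function('o')(-5))) = Add(29, Mul(Add(Mul(-5, 7), Mul(Rational(4, 3), 4)), 2)) = Add(29, Mul(Add(-35, Rational(16, 3)), 2)) = Add(29, Mul(Rational(-89, 3), 2)) = Add(29, Rational(-178, 3)) = Rational(-91, 3)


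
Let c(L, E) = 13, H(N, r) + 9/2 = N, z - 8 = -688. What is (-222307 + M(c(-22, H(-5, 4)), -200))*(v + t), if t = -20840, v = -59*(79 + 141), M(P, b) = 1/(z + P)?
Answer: 5014788001400/667 ≈ 7.5184e+9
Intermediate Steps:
z = -680 (z = 8 - 688 = -680)
H(N, r) = -9/2 + N
M(P, b) = 1/(-680 + P)
v = -12980 (v = -59*220 = -12980)
(-222307 + M(c(-22, H(-5, 4)), -200))*(v + t) = (-222307 + 1/(-680 + 13))*(-12980 - 20840) = (-222307 + 1/(-667))*(-33820) = (-222307 - 1/667)*(-33820) = -148278770/667*(-33820) = 5014788001400/667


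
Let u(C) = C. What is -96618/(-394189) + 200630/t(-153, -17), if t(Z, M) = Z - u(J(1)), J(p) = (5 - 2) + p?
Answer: -79070970044/61887673 ≈ -1277.7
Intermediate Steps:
J(p) = 3 + p
t(Z, M) = -4 + Z (t(Z, M) = Z - (3 + 1) = Z - 1*4 = Z - 4 = -4 + Z)
-96618/(-394189) + 200630/t(-153, -17) = -96618/(-394189) + 200630/(-4 - 153) = -96618*(-1/394189) + 200630/(-157) = 96618/394189 + 200630*(-1/157) = 96618/394189 - 200630/157 = -79070970044/61887673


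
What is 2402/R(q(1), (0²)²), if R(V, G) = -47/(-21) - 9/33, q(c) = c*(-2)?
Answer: 277431/227 ≈ 1222.2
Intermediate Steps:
q(c) = -2*c
R(V, G) = 454/231 (R(V, G) = -47*(-1/21) - 9*1/33 = 47/21 - 3/11 = 454/231)
2402/R(q(1), (0²)²) = 2402/(454/231) = 2402*(231/454) = 277431/227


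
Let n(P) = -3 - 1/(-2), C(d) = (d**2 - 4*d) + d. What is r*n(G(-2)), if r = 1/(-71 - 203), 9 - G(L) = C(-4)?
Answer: 5/548 ≈ 0.0091241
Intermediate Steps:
C(d) = d**2 - 3*d
G(L) = -19 (G(L) = 9 - (-4)*(-3 - 4) = 9 - (-4)*(-7) = 9 - 1*28 = 9 - 28 = -19)
r = -1/274 (r = 1/(-274) = -1/274 ≈ -0.0036496)
n(P) = -5/2 (n(P) = -3 - 1*(-1/2) = -3 + 1/2 = -5/2)
r*n(G(-2)) = -1/274*(-5/2) = 5/548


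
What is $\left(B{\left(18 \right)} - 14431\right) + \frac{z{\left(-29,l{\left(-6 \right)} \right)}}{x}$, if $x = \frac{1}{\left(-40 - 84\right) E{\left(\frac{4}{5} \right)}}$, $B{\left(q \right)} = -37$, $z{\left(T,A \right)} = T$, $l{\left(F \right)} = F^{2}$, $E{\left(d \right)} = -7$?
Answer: $-39640$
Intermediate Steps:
$x = \frac{1}{868}$ ($x = \frac{1}{\left(-40 - 84\right) \left(-7\right)} = \frac{1}{\left(-124\right) \left(-7\right)} = \frac{1}{868} \approx 0.0011521$)
$\left(B{\left(18 \right)} - 14431\right) + \frac{z{\left(-29,l{\left(-6 \right)} \right)}}{x} = \left(-37 - 14431\right) - 29 \frac{1}{\frac{1}{868}} = -14468 - 25172 = -39640$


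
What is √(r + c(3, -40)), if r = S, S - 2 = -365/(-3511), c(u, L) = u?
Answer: 16*√245770/3511 ≈ 2.2592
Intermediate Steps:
S = 7387/3511 (S = 2 - 365/(-3511) = 2 - 365*(-1/3511) = 2 + 365/3511 = 7387/3511 ≈ 2.1040)
r = 7387/3511 ≈ 2.1040
√(r + c(3, -40)) = √(7387/3511 + 3) = √(17920/3511) = 16*√245770/3511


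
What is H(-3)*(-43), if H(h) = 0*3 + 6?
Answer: -258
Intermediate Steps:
H(h) = 6 (H(h) = 0 + 6 = 6)
H(-3)*(-43) = 6*(-43) = -258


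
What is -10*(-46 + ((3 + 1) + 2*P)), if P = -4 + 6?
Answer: 380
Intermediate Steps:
P = 2
-10*(-46 + ((3 + 1) + 2*P)) = -10*(-46 + ((3 + 1) + 2*2)) = -10*(-46 + (4 + 4)) = -10*(-46 + 8) = -10*(-38) = 380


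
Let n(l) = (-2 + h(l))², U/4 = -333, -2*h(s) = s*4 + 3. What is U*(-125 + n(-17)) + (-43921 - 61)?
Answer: -1116575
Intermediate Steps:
h(s) = -3/2 - 2*s (h(s) = -(s*4 + 3)/2 = -(4*s + 3)/2 = -(3 + 4*s)/2 = -3/2 - 2*s)
U = -1332 (U = 4*(-333) = -1332)
n(l) = (-7/2 - 2*l)² (n(l) = (-2 + (-3/2 - 2*l))² = (-7/2 - 2*l)²)
U*(-125 + n(-17)) + (-43921 - 61) = -1332*(-125 + (7 + 4*(-17))²/4) + (-43921 - 61) = -1332*(-125 + (7 - 68)²/4) - 43982 = -1332*(-125 + (¼)*(-61)²) - 43982 = -1332*(-125 + (¼)*3721) - 43982 = -1332*(-125 + 3721/4) - 43982 = -1332*3221/4 - 43982 = -1072593 - 43982 = -1116575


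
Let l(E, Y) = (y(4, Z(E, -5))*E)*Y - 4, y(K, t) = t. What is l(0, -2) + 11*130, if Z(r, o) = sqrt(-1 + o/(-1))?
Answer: 1426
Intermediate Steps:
Z(r, o) = sqrt(-1 - o) (Z(r, o) = sqrt(-1 + o*(-1)) = sqrt(-1 - o))
l(E, Y) = -4 + 2*E*Y (l(E, Y) = (sqrt(-1 - 1*(-5))*E)*Y - 4 = (sqrt(-1 + 5)*E)*Y - 4 = (sqrt(4)*E)*Y - 4 = (2*E)*Y - 4 = 2*E*Y - 4 = -4 + 2*E*Y)
l(0, -2) + 11*130 = (-4 + 2*0*(-2)) + 11*130 = (-4 + 0) + 1430 = -4 + 1430 = 1426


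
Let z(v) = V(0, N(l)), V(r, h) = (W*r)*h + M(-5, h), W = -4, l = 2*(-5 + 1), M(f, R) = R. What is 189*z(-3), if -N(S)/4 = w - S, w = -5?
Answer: -2268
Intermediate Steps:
l = -8 (l = 2*(-4) = -8)
N(S) = 20 + 4*S (N(S) = -4*(-5 - S) = 20 + 4*S)
V(r, h) = h - 4*h*r (V(r, h) = (-4*r)*h + h = -4*h*r + h = h - 4*h*r)
z(v) = -12 (z(v) = (20 + 4*(-8))*(1 - 4*0) = (20 - 32)*(1 + 0) = -12*1 = -12)
189*z(-3) = 189*(-12) = -2268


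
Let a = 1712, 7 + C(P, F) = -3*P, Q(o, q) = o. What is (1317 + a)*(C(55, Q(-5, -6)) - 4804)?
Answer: -15072304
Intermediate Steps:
C(P, F) = -7 - 3*P
(1317 + a)*(C(55, Q(-5, -6)) - 4804) = (1317 + 1712)*((-7 - 3*55) - 4804) = 3029*((-7 - 165) - 4804) = 3029*(-172 - 4804) = 3029*(-4976) = -15072304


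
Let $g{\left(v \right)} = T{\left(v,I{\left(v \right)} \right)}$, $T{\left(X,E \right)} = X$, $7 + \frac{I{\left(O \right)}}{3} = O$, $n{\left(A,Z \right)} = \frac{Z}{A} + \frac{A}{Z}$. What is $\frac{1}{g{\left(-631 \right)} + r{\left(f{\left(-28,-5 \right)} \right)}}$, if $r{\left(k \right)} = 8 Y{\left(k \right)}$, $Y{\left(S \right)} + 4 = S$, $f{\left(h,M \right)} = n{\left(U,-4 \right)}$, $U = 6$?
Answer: $- \frac{3}{2041} \approx -0.0014699$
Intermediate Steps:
$n{\left(A,Z \right)} = \frac{A}{Z} + \frac{Z}{A}$
$I{\left(O \right)} = -21 + 3 O$
$f{\left(h,M \right)} = - \frac{13}{6}$ ($f{\left(h,M \right)} = \frac{6}{-4} - \frac{4}{6} = 6 \left(- \frac{1}{4}\right) - \frac{2}{3} = - \frac{3}{2} - \frac{2}{3} = - \frac{13}{6}$)
$Y{\left(S \right)} = -4 + S$
$g{\left(v \right)} = v$
$r{\left(k \right)} = -32 + 8 k$ ($r{\left(k \right)} = 8 \left(-4 + k\right) = -32 + 8 k$)
$\frac{1}{g{\left(-631 \right)} + r{\left(f{\left(-28,-5 \right)} \right)}} = \frac{1}{-631 + \left(-32 + 8 \left(- \frac{13}{6}\right)\right)} = \frac{1}{-631 - \frac{148}{3}} = \frac{1}{- \frac{2041}{3}} = - \frac{3}{2041}$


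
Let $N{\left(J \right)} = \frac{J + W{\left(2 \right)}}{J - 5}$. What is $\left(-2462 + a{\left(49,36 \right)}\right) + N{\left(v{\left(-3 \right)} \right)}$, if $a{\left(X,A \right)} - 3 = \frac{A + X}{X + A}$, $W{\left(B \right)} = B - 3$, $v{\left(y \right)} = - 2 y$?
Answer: $-2453$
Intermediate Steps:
$W{\left(B \right)} = -3 + B$
$N{\left(J \right)} = \frac{-1 + J}{-5 + J}$ ($N{\left(J \right)} = \frac{J + \left(-3 + 2\right)}{J - 5} = \frac{J - 1}{-5 + J} = \frac{-1 + J}{-5 + J}$)
$a{\left(X,A \right)} = 4$ ($a{\left(X,A \right)} = 3 + \frac{A + X}{X + A} = 3 + \frac{A + X}{A + X} = 3 + 1 = 4$)
$\left(-2462 + a{\left(49,36 \right)}\right) + N{\left(v{\left(-3 \right)} \right)} = \left(-2462 + 4\right) + \frac{-1 - -6}{-5 - -6} = -2458 + \frac{-1 + 6}{-5 + 6} = -2458 + 1^{-1} \cdot 5 = -2458 + 1 \cdot 5 = -2458 + 5 = -2453$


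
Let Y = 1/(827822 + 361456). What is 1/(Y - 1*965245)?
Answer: -1189278/1147944643109 ≈ -1.0360e-6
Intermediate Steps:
Y = 1/1189278 ≈ 8.4085e-7
1/(Y - 1*965245) = 1/(1/1189278 - 1*965245) = 1/(1/1189278 - 965245) = 1/(-1147944643109/1189278) = -1189278/1147944643109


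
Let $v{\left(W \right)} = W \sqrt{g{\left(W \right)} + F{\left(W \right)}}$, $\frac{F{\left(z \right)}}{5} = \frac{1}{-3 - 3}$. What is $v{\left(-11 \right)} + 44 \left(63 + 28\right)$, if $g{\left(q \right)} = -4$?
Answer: $4004 - \frac{11 i \sqrt{174}}{6} \approx 4004.0 - 24.183 i$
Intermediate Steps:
$F{\left(z \right)} = - \frac{5}{6}$ ($F{\left(z \right)} = \frac{5}{-3 - 3} = \frac{5}{-6} = 5 \left(- \frac{1}{6}\right) = - \frac{5}{6}$)
$v{\left(W \right)} = \frac{i W \sqrt{174}}{6}$ ($v{\left(W \right)} = W \sqrt{-4 - \frac{5}{6}} = W \sqrt{- \frac{29}{6}} = W \frac{i \sqrt{174}}{6} = \frac{i W \sqrt{174}}{6}$)
$v{\left(-11 \right)} + 44 \left(63 + 28\right) = \frac{1}{6} i \left(-11\right) \sqrt{174} + 44 \left(63 + 28\right) = - \frac{11 i \sqrt{174}}{6} + 44 \cdot 91 = - \frac{11 i \sqrt{174}}{6} + 4004 = 4004 - \frac{11 i \sqrt{174}}{6}$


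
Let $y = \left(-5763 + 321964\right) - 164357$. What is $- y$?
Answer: $-151844$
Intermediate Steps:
$y = 151844$ ($y = 316201 - 164357 = 151844$)
$- y = \left(-1\right) 151844 = -151844$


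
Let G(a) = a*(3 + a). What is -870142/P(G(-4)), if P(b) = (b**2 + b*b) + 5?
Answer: -870142/37 ≈ -23517.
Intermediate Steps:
P(b) = 5 + 2*b**2 (P(b) = (b**2 + b**2) + 5 = 2*b**2 + 5 = 5 + 2*b**2)
-870142/P(G(-4)) = -870142/(5 + 2*(-4*(3 - 4))**2) = -870142/(5 + 2*(-4*(-1))**2) = -870142/(5 + 2*4**2) = -870142/(5 + 2*16) = -870142/(5 + 32) = -870142/37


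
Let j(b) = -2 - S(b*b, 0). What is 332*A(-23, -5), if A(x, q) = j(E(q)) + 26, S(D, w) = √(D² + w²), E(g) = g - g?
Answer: 7968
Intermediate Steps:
E(g) = 0
j(b) = -2 - √(b⁴) (j(b) = -2 - √((b*b)² + 0²) = -2 - √((b²)² + 0) = -2 - √(b⁴ + 0) = -2 - √(b⁴))
A(x, q) = 24 (A(x, q) = (-2 - √(0⁴)) + 26 = (-2 - √0) + 26 = (-2 - 1*0) + 26 = (-2 + 0) + 26 = -2 + 26 = 24)
332*A(-23, -5) = 332*24 = 7968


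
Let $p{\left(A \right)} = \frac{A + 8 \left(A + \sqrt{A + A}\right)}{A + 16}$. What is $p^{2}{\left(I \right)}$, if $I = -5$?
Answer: $\frac{1385}{121} - \frac{720 i \sqrt{10}}{121} \approx 11.446 - 18.817 i$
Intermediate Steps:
$p{\left(A \right)} = \frac{9 A + 8 \sqrt{2} \sqrt{A}}{16 + A}$ ($p{\left(A \right)} = \frac{A + 8 \left(A + \sqrt{2 A}\right)}{16 + A} = \frac{A + 8 \left(A + \sqrt{2} \sqrt{A}\right)}{16 + A} = \frac{A + \left(8 A + 8 \sqrt{2} \sqrt{A}\right)}{16 + A} = \frac{9 A + 8 \sqrt{2} \sqrt{A}}{16 + A}$)
$p^{2}{\left(I \right)} = \left(\frac{9 \left(-5\right) + 8 \sqrt{2} \sqrt{-5}}{16 - 5}\right)^{2} = \left(\frac{-45 + 8 \sqrt{2} i \sqrt{5}}{11}\right)^{2} = \left(\frac{-45 + 8 i \sqrt{10}}{11}\right)^{2} = \left(- \frac{45}{11} + \frac{8 i \sqrt{10}}{11}\right)^{2}$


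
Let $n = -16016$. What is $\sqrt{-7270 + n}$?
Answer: $i \sqrt{23286} \approx 152.6 i$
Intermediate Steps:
$\sqrt{-7270 + n} = \sqrt{-7270 - 16016} = \sqrt{-23286} = i \sqrt{23286}$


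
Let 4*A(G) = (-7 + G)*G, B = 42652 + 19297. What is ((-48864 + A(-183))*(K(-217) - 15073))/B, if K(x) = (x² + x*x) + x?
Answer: -3169049292/61949 ≈ -51156.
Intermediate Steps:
B = 61949
K(x) = x + 2*x² (K(x) = (x² + x²) + x = 2*x² + x = x + 2*x²)
A(G) = G*(-7 + G)/4 (A(G) = ((-7 + G)*G)/4 = (G*(-7 + G))/4 = G*(-7 + G)/4)
((-48864 + A(-183))*(K(-217) - 15073))/B = ((-48864 + (¼)*(-183)*(-7 - 183))*(-217*(1 + 2*(-217)) - 15073))/61949 = ((-48864 + (¼)*(-183)*(-190))*(-217*(1 - 434) - 15073))*(1/61949) = ((-48864 + 17385/2)*(-217*(-433) - 15073))*(1/61949) = -80343*(93961 - 15073)/2*(1/61949) = -80343/2*78888*(1/61949) = -3169049292*1/61949 = -3169049292/61949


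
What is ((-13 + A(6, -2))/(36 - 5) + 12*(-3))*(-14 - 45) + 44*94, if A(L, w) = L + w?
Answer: 194591/31 ≈ 6277.1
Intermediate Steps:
((-13 + A(6, -2))/(36 - 5) + 12*(-3))*(-14 - 45) + 44*94 = ((-13 + (6 - 2))/(36 - 5) + 12*(-3))*(-14 - 45) + 44*94 = ((-13 + 4)/31 - 36)*(-59) + 4136 = (-9*1/31 - 36)*(-59) + 4136 = (-9/31 - 36)*(-59) + 4136 = -1125/31*(-59) + 4136 = 66375/31 + 4136 = 194591/31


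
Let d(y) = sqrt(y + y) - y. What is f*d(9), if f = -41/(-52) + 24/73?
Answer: -38169/3796 + 12723*sqrt(2)/3796 ≈ -5.3151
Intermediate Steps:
f = 4241/3796 (f = -41*(-1/52) + 24*(1/73) = 41/52 + 24/73 = 4241/3796 ≈ 1.1172)
d(y) = -y + sqrt(2)*sqrt(y) (d(y) = sqrt(2*y) - y = sqrt(2)*sqrt(y) - y = -y + sqrt(2)*sqrt(y))
f*d(9) = 4241*(-1*9 + sqrt(2)*sqrt(9))/3796 = 4241*(-9 + sqrt(2)*3)/3796 = 4241*(-9 + 3*sqrt(2))/3796 = -38169/3796 + 12723*sqrt(2)/3796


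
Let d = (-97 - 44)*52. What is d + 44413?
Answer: 37081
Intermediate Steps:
d = -7332 (d = -141*52 = -7332)
d + 44413 = -7332 + 44413 = 37081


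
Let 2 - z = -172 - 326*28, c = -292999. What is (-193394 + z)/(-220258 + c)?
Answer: 184092/513257 ≈ 0.35867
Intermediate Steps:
z = 9302 (z = 2 - (-172 - 326*28) = 2 - (-172 - 9128) = 2 - 1*(-9300) = 2 + 9300 = 9302)
(-193394 + z)/(-220258 + c) = (-193394 + 9302)/(-220258 - 292999) = -184092/(-513257) = -184092*(-1/513257) = 184092/513257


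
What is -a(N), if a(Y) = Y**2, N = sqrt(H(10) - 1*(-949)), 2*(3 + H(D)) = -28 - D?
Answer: -927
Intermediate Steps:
H(D) = -17 - D/2 (H(D) = -3 + (-28 - D)/2 = -3 + (-14 - D/2) = -17 - D/2)
N = 3*sqrt(103) (N = sqrt((-17 - 1/2*10) - 1*(-949)) = sqrt((-17 - 5) + 949) = sqrt(-22 + 949) = sqrt(927) = 3*sqrt(103) ≈ 30.447)
-a(N) = -(3*sqrt(103))**2 = -1*927 = -927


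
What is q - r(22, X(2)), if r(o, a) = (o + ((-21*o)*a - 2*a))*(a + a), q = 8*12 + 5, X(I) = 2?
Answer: 3725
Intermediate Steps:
q = 101 (q = 96 + 5 = 101)
r(o, a) = 2*a*(o - 2*a - 21*a*o) (r(o, a) = (o + (-21*a*o - 2*a))*(2*a) = (o + (-2*a - 21*a*o))*(2*a) = (o - 2*a - 21*a*o)*(2*a) = 2*a*(o - 2*a - 21*a*o))
q - r(22, X(2)) = 101 - 2*2*(22 - 2*2 - 21*2*22) = 101 - 2*2*(22 - 4 - 924) = 101 - 2*2*(-906) = 101 - 1*(-3624) = 101 + 3624 = 3725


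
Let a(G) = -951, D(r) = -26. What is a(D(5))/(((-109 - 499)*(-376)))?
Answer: -951/228608 ≈ -0.0041600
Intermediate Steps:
a(D(5))/(((-109 - 499)*(-376))) = -951*(-1/(376*(-109 - 499))) = -951/((-608*(-376))) = -951/228608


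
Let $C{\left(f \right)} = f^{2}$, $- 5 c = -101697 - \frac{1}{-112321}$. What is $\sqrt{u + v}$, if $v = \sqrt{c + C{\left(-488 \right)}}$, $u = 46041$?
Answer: $\frac{\sqrt{14521339504367025 + 4492840 \sqrt{1273839216546545}}}{561605} \approx 215.75$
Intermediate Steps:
$c = \frac{11422708736}{561605}$ ($c = - \frac{-101697 - \frac{1}{-112321}}{5} = - \frac{-101697 - - \frac{1}{112321}}{5} = - \frac{-101697 + \frac{1}{112321}}{5} = \left(- \frac{1}{5}\right) \left(- \frac{11422708736}{112321}\right) = \frac{11422708736}{561605} \approx 20339.0$)
$v = \frac{8 \sqrt{1273839216546545}}{561605}$ ($v = \sqrt{\frac{11422708736}{561605} + \left(-488\right)^{2}} = \sqrt{\frac{11422708736}{561605} + 238144} = \sqrt{\frac{145165569856}{561605}} = \frac{8 \sqrt{1273839216546545}}{561605} \approx 508.41$)
$\sqrt{u + v} = \sqrt{46041 + \frac{8 \sqrt{1273839216546545}}{561605}}$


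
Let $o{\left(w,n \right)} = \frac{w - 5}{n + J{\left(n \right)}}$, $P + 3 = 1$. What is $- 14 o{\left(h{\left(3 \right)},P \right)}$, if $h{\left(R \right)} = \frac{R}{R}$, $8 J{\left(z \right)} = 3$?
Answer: $- \frac{448}{13} \approx -34.462$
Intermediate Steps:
$P = -2$ ($P = -3 + 1 = -2$)
$J{\left(z \right)} = \frac{3}{8}$ ($J{\left(z \right)} = \frac{1}{8} \cdot 3 = \frac{3}{8}$)
$h{\left(R \right)} = 1$
$o{\left(w,n \right)} = \frac{-5 + w}{\frac{3}{8} + n}$ ($o{\left(w,n \right)} = \frac{w - 5}{n + \frac{3}{8}} = \frac{-5 + w}{\frac{3}{8} + n}$)
$- 14 o{\left(h{\left(3 \right)},P \right)} = - 14 \frac{8 \left(-5 + 1\right)}{3 + 8 \left(-2\right)} = - 14 \cdot 8 \frac{1}{3 - 16} \left(-4\right) = - 14 \cdot 8 \frac{1}{-13} \left(-4\right) = - 14 \cdot 8 \left(- \frac{1}{13}\right) \left(-4\right) = \left(-14\right) \frac{32}{13} = - \frac{448}{13}$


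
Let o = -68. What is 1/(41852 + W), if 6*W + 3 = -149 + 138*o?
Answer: 3/120788 ≈ 2.4837e-5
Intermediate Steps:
W = -4768/3 (W = -1/2 + (-149 + 138*(-68))/6 = -1/2 + (-149 - 9384)/6 = -1/2 + (1/6)*(-9533) = -1/2 - 9533/6 = -4768/3 ≈ -1589.3)
1/(41852 + W) = 1/(41852 - 4768/3) = 1/(120788/3) = 3/120788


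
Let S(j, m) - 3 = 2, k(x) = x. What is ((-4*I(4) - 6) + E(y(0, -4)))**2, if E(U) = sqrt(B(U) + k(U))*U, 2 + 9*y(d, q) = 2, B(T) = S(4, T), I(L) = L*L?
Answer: 4900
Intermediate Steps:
I(L) = L**2
S(j, m) = 5 (S(j, m) = 3 + 2 = 5)
B(T) = 5
y(d, q) = 0 (y(d, q) = -2/9 + (1/9)*2 = -2/9 + 2/9 = 0)
E(U) = U*sqrt(5 + U) (E(U) = sqrt(5 + U)*U = U*sqrt(5 + U))
((-4*I(4) - 6) + E(y(0, -4)))**2 = ((-4*4**2 - 6) + 0*sqrt(5 + 0))**2 = ((-4*16 - 6) + 0*sqrt(5))**2 = ((-64 - 6) + 0)**2 = (-70 + 0)**2 = (-70)**2 = 4900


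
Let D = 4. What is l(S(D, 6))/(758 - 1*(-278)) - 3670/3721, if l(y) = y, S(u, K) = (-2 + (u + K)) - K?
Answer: -1897339/1927478 ≈ -0.98436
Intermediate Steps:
S(u, K) = -2 + u (S(u, K) = (-2 + (K + u)) - K = (-2 + K + u) - K = -2 + u)
l(S(D, 6))/(758 - 1*(-278)) - 3670/3721 = (-2 + 4)/(758 - 1*(-278)) - 3670/3721 = 2/(758 + 278) - 3670*1/3721 = 2/1036 - 3670/3721 = 2*(1/1036) - 3670/3721 = 1/518 - 3670/3721 = -1897339/1927478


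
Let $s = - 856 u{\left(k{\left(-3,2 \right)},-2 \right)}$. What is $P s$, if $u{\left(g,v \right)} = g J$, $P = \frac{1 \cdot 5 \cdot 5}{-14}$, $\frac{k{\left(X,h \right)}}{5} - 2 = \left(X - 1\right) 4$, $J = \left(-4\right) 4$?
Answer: $1712000$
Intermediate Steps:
$J = -16$
$k{\left(X,h \right)} = -10 + 20 X$ ($k{\left(X,h \right)} = 10 + 5 \left(X - 1\right) 4 = 10 + 5 \left(-1 + X\right) 4 = 10 + 5 \left(-4 + 4 X\right) = 10 + \left(-20 + 20 X\right) = -10 + 20 X$)
$P = - \frac{25}{14}$ ($P = 5 \cdot 5 \left(- \frac{1}{14}\right) = 25 \left(- \frac{1}{14}\right) = - \frac{25}{14} \approx -1.7857$)
$u{\left(g,v \right)} = - 16 g$ ($u{\left(g,v \right)} = g \left(-16\right) = - 16 g$)
$s = -958720$ ($s = - 856 \left(- 16 \left(-10 + 20 \left(-3\right)\right)\right) = - 856 \left(- 16 \left(-10 - 60\right)\right) = - 856 \left(\left(-16\right) \left(-70\right)\right) = \left(-856\right) 1120 = -958720$)
$P s = \left(- \frac{25}{14}\right) \left(-958720\right) = 1712000$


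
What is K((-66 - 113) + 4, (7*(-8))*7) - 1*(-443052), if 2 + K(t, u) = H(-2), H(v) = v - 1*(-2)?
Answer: 443050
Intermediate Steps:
H(v) = 2 + v (H(v) = v + 2 = 2 + v)
K(t, u) = -2 (K(t, u) = -2 + (2 - 2) = -2 + 0 = -2)
K((-66 - 113) + 4, (7*(-8))*7) - 1*(-443052) = -2 - 1*(-443052) = -2 + 443052 = 443050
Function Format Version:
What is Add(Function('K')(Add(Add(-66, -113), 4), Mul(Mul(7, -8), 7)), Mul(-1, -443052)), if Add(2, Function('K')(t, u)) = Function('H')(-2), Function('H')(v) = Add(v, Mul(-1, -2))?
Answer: 443050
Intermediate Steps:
Function('H')(v) = Add(2, v) (Function('H')(v) = Add(v, 2) = Add(2, v))
Function('K')(t, u) = -2 (Function('K')(t, u) = Add(-2, Add(2, -2)) = Add(-2, 0) = -2)
Add(Function('K')(Add(Add(-66, -113), 4), Mul(Mul(7, -8), 7)), Mul(-1, -443052)) = Add(-2, Mul(-1, -443052)) = Add(-2, 443052) = 443050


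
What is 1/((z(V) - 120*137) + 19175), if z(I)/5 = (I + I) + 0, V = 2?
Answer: 1/2755 ≈ 0.00036298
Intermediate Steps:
z(I) = 10*I (z(I) = 5*((I + I) + 0) = 5*(2*I + 0) = 5*(2*I) = 10*I)
1/((z(V) - 120*137) + 19175) = 1/((10*2 - 120*137) + 19175) = 1/((20 - 16440) + 19175) = 1/(-16420 + 19175) = 1/2755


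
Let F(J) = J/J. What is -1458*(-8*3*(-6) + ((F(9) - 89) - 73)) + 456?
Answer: 25242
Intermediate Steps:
F(J) = 1
-1458*(-8*3*(-6) + ((F(9) - 89) - 73)) + 456 = -1458*(-8*3*(-6) + ((1 - 89) - 73)) + 456 = -1458*(-24*(-6) + (-88 - 73)) + 456 = -1458*(144 - 161) + 456 = -1458*(-17) + 456 = 24786 + 456 = 25242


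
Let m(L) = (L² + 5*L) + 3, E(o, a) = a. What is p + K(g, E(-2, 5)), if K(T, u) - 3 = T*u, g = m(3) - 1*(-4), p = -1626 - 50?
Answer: -1518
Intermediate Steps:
m(L) = 3 + L² + 5*L
p = -1676
g = 31 (g = (3 + 3² + 5*3) - 1*(-4) = (3 + 9 + 15) + 4 = 27 + 4 = 31)
K(T, u) = 3 + T*u
p + K(g, E(-2, 5)) = -1676 + (3 + 31*5) = -1676 + (3 + 155) = -1676 + 158 = -1518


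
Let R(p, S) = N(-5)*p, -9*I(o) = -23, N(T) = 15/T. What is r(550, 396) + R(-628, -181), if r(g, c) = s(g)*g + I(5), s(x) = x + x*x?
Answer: 1500114479/9 ≈ 1.6668e+8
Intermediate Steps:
I(o) = 23/9 (I(o) = -⅑*(-23) = 23/9)
R(p, S) = -3*p (R(p, S) = (15/(-5))*p = (15*(-⅕))*p = -3*p)
s(x) = x + x²
r(g, c) = 23/9 + g²*(1 + g) (r(g, c) = (g*(1 + g))*g + 23/9 = g²*(1 + g) + 23/9 = 23/9 + g²*(1 + g))
r(550, 396) + R(-628, -181) = (23/9 + 550² + 550³) - 3*(-628) = (23/9 + 302500 + 166375000) + 1884 = 1500097523/9 + 1884 = 1500114479/9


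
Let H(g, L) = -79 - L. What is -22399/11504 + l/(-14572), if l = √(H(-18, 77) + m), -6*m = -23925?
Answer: -22399/11504 - √15326/29144 ≈ -1.9513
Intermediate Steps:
m = 7975/2 (m = -⅙*(-23925) = 7975/2 ≈ 3987.5)
l = √15326/2 (l = √((-79 - 1*77) + 7975/2) = √((-79 - 77) + 7975/2) = √(-156 + 7975/2) = √(7663/2) = √15326/2 ≈ 61.899)
-22399/11504 + l/(-14572) = -22399/11504 + (√15326/2)/(-14572) = -22399*1/11504 + (√15326/2)*(-1/14572) = -22399/11504 - √15326/29144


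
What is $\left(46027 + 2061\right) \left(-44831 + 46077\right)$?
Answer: $59917648$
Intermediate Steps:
$\left(46027 + 2061\right) \left(-44831 + 46077\right) = 48088 \cdot 1246 = 59917648$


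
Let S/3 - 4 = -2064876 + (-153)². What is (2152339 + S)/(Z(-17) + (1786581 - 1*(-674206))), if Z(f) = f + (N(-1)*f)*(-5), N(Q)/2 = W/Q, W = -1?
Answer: -397205/246094 ≈ -1.6140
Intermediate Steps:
N(Q) = -2/Q (N(Q) = 2*(-1/Q) = -2/Q)
Z(f) = -9*f (Z(f) = f + ((-2/(-1))*f)*(-5) = f + ((-2*(-1))*f)*(-5) = f + (2*f)*(-5) = f - 10*f = -9*f)
S = -6124389 (S = 12 + 3*(-2064876 + (-153)²) = 12 + 3*(-2064876 + 23409) = 12 + 3*(-2041467) = 12 - 6124401 = -6124389)
(2152339 + S)/(Z(-17) + (1786581 - 1*(-674206))) = (2152339 - 6124389)/(-9*(-17) + (1786581 - 1*(-674206))) = -3972050/(153 + (1786581 + 674206)) = -3972050/(153 + 2460787) = -3972050/2460940 = -3972050*1/2460940 = -397205/246094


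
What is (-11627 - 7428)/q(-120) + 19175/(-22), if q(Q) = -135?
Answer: -433883/594 ≈ -730.44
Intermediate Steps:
(-11627 - 7428)/q(-120) + 19175/(-22) = (-11627 - 7428)/(-135) + 19175/(-22) = -19055*(-1/135) + 19175*(-1/22) = 3811/27 - 19175/22 = -433883/594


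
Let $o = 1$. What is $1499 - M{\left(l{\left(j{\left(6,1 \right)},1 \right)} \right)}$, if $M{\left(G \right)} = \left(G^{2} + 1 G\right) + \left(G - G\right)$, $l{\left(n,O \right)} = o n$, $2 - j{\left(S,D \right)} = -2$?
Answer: $1479$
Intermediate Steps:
$j{\left(S,D \right)} = 4$ ($j{\left(S,D \right)} = 2 - -2 = 2 + 2 = 4$)
$l{\left(n,O \right)} = n$ ($l{\left(n,O \right)} = 1 n = n$)
$M{\left(G \right)} = G + G^{2}$ ($M{\left(G \right)} = \left(G^{2} + G\right) + 0 = \left(G + G^{2}\right) + 0 = G + G^{2}$)
$1499 - M{\left(l{\left(j{\left(6,1 \right)},1 \right)} \right)} = 1499 - 4 \left(1 + 4\right) = 1499 - 4 \cdot 5 = 1499 - 20 = 1479$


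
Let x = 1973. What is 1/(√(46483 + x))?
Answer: √1346/8076 ≈ 0.0045428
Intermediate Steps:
1/(√(46483 + x)) = 1/(√(46483 + 1973)) = 1/(√48456) = 1/(6*√1346) = √1346/8076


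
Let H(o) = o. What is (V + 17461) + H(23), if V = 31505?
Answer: 48989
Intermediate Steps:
(V + 17461) + H(23) = (31505 + 17461) + 23 = 48966 + 23 = 48989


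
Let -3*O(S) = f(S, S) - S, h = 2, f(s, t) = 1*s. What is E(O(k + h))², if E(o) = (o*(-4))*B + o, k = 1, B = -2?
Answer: 0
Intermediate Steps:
f(s, t) = s
O(S) = 0 (O(S) = -(S - S)/3 = -⅓*0 = 0)
E(o) = 9*o (E(o) = (o*(-4))*(-2) + o = -4*o*(-2) + o = 8*o + o = 9*o)
E(O(k + h))² = (9*0)² = 0² = 0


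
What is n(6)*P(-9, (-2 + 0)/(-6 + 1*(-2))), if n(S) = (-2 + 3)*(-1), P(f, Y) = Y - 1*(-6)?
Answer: -25/4 ≈ -6.2500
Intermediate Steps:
P(f, Y) = 6 + Y (P(f, Y) = Y + 6 = 6 + Y)
n(S) = -1 (n(S) = 1*(-1) = -1)
n(6)*P(-9, (-2 + 0)/(-6 + 1*(-2))) = -(6 + (-2 + 0)/(-6 + 1*(-2))) = -(6 - 2/(-6 - 2)) = -(6 - 2/(-8)) = -(6 - 2*(-1/8)) = -(6 + 1/4) = -1*25/4 = -25/4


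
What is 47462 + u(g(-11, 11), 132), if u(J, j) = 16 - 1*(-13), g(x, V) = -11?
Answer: 47491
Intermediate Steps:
u(J, j) = 29 (u(J, j) = 16 + 13 = 29)
47462 + u(g(-11, 11), 132) = 47462 + 29 = 47491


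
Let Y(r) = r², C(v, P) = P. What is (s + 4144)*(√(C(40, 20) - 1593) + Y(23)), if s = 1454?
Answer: 2961342 + 61578*I*√13 ≈ 2.9613e+6 + 2.2202e+5*I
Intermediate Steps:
(s + 4144)*(√(C(40, 20) - 1593) + Y(23)) = (1454 + 4144)*(√(20 - 1593) + 23²) = 5598*(√(-1573) + 529) = 5598*(11*I*√13 + 529) = 5598*(529 + 11*I*√13) = 2961342 + 61578*I*√13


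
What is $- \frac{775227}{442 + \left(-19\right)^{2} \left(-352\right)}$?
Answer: $\frac{258409}{42210} \approx 6.122$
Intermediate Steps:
$- \frac{775227}{442 + \left(-19\right)^{2} \left(-352\right)} = - \frac{775227}{442 + 361 \left(-352\right)} = - \frac{775227}{442 - 127072} = - \frac{775227}{-126630} = \left(-775227\right) \left(- \frac{1}{126630}\right) = \frac{258409}{42210}$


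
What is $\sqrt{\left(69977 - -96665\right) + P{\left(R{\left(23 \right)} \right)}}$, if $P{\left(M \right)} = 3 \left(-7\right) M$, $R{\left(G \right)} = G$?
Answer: $7 \sqrt{3391} \approx 407.63$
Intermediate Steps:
$P{\left(M \right)} = - 21 M$
$\sqrt{\left(69977 - -96665\right) + P{\left(R{\left(23 \right)} \right)}} = \sqrt{\left(69977 - -96665\right) - 483} = \sqrt{\left(69977 + 96665\right) - 483} = \sqrt{166642 - 483} = \sqrt{166159} = 7 \sqrt{3391}$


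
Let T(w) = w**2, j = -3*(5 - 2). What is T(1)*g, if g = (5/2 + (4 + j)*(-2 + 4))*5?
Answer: -75/2 ≈ -37.500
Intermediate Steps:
j = -9 (j = -3*3 = -9)
g = -75/2 (g = (5/2 + (4 - 9)*(-2 + 4))*5 = (5*(1/2) - 5*2)*5 = (5/2 - 10)*5 = -15/2*5 = -75/2 ≈ -37.500)
T(1)*g = 1**2*(-75/2) = 1*(-75/2) = -75/2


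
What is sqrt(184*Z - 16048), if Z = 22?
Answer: 20*I*sqrt(30) ≈ 109.54*I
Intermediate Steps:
sqrt(184*Z - 16048) = sqrt(184*22 - 16048) = sqrt(4048 - 16048) = sqrt(-12000) = 20*I*sqrt(30)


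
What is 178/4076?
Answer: 89/2038 ≈ 0.043670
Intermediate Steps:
178/4076 = (1/4076)*178 = 89/2038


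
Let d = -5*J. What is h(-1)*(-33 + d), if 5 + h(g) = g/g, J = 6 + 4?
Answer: 332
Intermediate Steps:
J = 10
d = -50 (d = -5*10 = -50)
h(g) = -4 (h(g) = -5 + g/g = -5 + 1 = -4)
h(-1)*(-33 + d) = -4*(-33 - 50) = -4*(-83) = 332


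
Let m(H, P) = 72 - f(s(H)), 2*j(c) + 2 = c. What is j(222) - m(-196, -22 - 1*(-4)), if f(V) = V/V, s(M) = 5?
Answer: 39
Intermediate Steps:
f(V) = 1
j(c) = -1 + c/2
m(H, P) = 71 (m(H, P) = 72 - 1*1 = 72 - 1 = 71)
j(222) - m(-196, -22 - 1*(-4)) = (-1 + (½)*222) - 1*71 = (-1 + 111) - 71 = 110 - 71 = 39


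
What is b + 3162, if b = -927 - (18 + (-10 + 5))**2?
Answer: 2066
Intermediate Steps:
b = -1096 (b = -927 - (18 - 5)**2 = -927 - 1*13**2 = -927 - 1*169 = -927 - 169 = -1096)
b + 3162 = -1096 + 3162 = 2066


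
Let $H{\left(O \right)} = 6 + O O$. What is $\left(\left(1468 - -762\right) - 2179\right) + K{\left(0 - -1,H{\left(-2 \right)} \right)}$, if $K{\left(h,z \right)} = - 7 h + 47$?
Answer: $91$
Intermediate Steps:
$H{\left(O \right)} = 6 + O^{2}$
$K{\left(h,z \right)} = 47 - 7 h$
$\left(\left(1468 - -762\right) - 2179\right) + K{\left(0 - -1,H{\left(-2 \right)} \right)} = \left(\left(1468 - -762\right) - 2179\right) + \left(47 - 7 \left(0 - -1\right)\right) = \left(\left(1468 + 762\right) - 2179\right) + \left(47 - 7 \left(0 + 1\right)\right) = \left(2230 - 2179\right) + \left(47 - 7\right) = 51 + \left(47 - 7\right) = 51 + 40 = 91$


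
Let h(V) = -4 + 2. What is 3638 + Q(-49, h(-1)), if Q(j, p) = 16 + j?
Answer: 3605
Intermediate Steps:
h(V) = -2
3638 + Q(-49, h(-1)) = 3638 + (16 - 49) = 3638 - 33 = 3605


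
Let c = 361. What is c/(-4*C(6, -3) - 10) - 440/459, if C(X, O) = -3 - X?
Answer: 154259/11934 ≈ 12.926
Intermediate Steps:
c/(-4*C(6, -3) - 10) - 440/459 = 361/(-4*(-3 - 1*6) - 10) - 440/459 = 361/(-4*(-3 - 6) - 10) - 440*1/459 = 361/(-4*(-9) - 10) - 440/459 = 361/(36 - 10) - 440/459 = 361/26 - 440/459 = 154259/11934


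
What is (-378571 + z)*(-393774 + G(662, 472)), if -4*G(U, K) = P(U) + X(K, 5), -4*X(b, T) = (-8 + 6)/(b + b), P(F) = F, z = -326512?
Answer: 2097643856606715/7552 ≈ 2.7776e+11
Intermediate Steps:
X(b, T) = 1/(4*b) (X(b, T) = -(-8 + 6)/(4*(b + b)) = -(-1)/(2*(2*b)) = -(-1)*1/(2*b)/2 = -(-1)/(4*b) = 1/(4*b))
G(U, K) = -U/4 - 1/(16*K) (G(U, K) = -(U + 1/(4*K))/4 = -U/4 - 1/(16*K))
(-378571 + z)*(-393774 + G(662, 472)) = (-378571 - 326512)*(-393774 + (-¼*662 - 1/16/472)) = -705083*(-393774 + (-331/2 - 1/16*1/472)) = -705083*(-393774 + (-331/2 - 1/7552)) = -705083*(-393774 - 1249857/7552) = -705083*(-2975031105/7552) = 2097643856606715/7552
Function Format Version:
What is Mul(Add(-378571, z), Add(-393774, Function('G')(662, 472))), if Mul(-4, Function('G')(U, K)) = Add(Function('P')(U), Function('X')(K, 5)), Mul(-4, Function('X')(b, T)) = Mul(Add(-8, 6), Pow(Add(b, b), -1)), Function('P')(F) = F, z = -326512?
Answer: Rational(2097643856606715, 7552) ≈ 2.7776e+11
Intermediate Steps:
Function('X')(b, T) = Mul(Rational(1, 4), Pow(b, -1)) (Function('X')(b, T) = Mul(Rational(-1, 4), Mul(Add(-8, 6), Pow(Add(b, b), -1))) = Mul(Rational(-1, 4), Mul(-2, Pow(Mul(2, b), -1))) = Mul(Rational(-1, 4), Mul(-2, Mul(Rational(1, 2), Pow(b, -1)))) = Mul(Rational(-1, 4), Mul(-1, Pow(b, -1))) = Mul(Rational(1, 4), Pow(b, -1)))
Function('G')(U, K) = Add(Mul(Rational(-1, 4), U), Mul(Rational(-1, 16), Pow(K, -1))) (Function('G')(U, K) = Mul(Rational(-1, 4), Add(U, Mul(Rational(1, 4), Pow(K, -1)))) = Add(Mul(Rational(-1, 4), U), Mul(Rational(-1, 16), Pow(K, -1))))
Mul(Add(-378571, z), Add(-393774, Function('G')(662, 472))) = Mul(Add(-378571, -326512), Add(-393774, Add(Mul(Rational(-1, 4), 662), Mul(Rational(-1, 16), Pow(472, -1))))) = Mul(-705083, Add(-393774, Add(Rational(-331, 2), Mul(Rational(-1, 16), Rational(1, 472))))) = Mul(-705083, Add(-393774, Add(Rational(-331, 2), Rational(-1, 7552)))) = Mul(-705083, Add(-393774, Rational(-1249857, 7552))) = Mul(-705083, Rational(-2975031105, 7552)) = Rational(2097643856606715, 7552)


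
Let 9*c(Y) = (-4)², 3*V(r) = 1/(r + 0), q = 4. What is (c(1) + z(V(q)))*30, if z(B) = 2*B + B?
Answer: 365/6 ≈ 60.833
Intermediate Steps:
V(r) = 1/(3*r) (V(r) = 1/(3*(r + 0)) = 1/(3*r))
c(Y) = 16/9 (c(Y) = (⅑)*(-4)² = (⅑)*16 = 16/9)
z(B) = 3*B
(c(1) + z(V(q)))*30 = (16/9 + 3*((⅓)/4))*30 = (16/9 + 3*((⅓)*(¼)))*30 = (16/9 + 3*(1/12))*30 = (16/9 + ¼)*30 = (73/36)*30 = 365/6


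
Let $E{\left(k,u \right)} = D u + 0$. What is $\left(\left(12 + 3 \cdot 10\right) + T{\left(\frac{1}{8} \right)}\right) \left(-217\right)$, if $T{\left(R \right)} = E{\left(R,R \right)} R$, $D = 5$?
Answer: $- \frac{584381}{64} \approx -9131.0$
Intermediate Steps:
$E{\left(k,u \right)} = 5 u$ ($E{\left(k,u \right)} = 5 u + 0 = 5 u$)
$T{\left(R \right)} = 5 R^{2}$ ($T{\left(R \right)} = 5 R R = 5 R^{2}$)
$\left(\left(12 + 3 \cdot 10\right) + T{\left(\frac{1}{8} \right)}\right) \left(-217\right) = \left(\left(12 + 3 \cdot 10\right) + 5 \left(\frac{1}{8}\right)^{2}\right) \left(-217\right) = \left(\left(12 + 30\right) + \frac{5}{64}\right) \left(-217\right) = \left(42 + 5 \cdot \frac{1}{64}\right) \left(-217\right) = \left(42 + \frac{5}{64}\right) \left(-217\right) = \frac{2693}{64} \left(-217\right) = - \frac{584381}{64}$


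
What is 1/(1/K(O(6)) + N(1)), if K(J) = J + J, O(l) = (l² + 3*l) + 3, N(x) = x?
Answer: 114/115 ≈ 0.99130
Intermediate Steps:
O(l) = 3 + l² + 3*l
K(J) = 2*J
1/(1/K(O(6)) + N(1)) = 1/(1/(2*(3 + 6² + 3*6)) + 1) = 1/(1/(2*(3 + 36 + 18)) + 1) = 1/(1/(2*57) + 1) = 1/(1/114 + 1) = 1/(115/114) = 114/115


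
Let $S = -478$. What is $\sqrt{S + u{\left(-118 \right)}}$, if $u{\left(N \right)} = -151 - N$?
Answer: $i \sqrt{511} \approx 22.605 i$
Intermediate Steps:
$\sqrt{S + u{\left(-118 \right)}} = \sqrt{-478 - 33} = \sqrt{-511} = i \sqrt{511}$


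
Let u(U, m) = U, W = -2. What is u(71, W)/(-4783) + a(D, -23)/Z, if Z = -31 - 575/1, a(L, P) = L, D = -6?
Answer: -2388/483083 ≈ -0.0049433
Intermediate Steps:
Z = -606 (Z = -31 - 575 = -606)
u(71, W)/(-4783) + a(D, -23)/Z = 71/(-4783) - 6/(-606) = 71*(-1/4783) - 6*(-1/606) = -71/4783 + 1/101 = -2388/483083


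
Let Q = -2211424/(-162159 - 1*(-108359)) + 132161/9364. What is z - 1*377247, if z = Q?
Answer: -23752860351783/62972900 ≈ -3.7719e+5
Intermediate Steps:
Q = 3477254517/62972900 (Q = -2211424/(-162159 + 108359) + 132161*(1/9364) = -2211424/(-53800) + 132161/9364 = -2211424*(-1/53800) + 132161/9364 = 276428/6725 + 132161/9364 = 3477254517/62972900 ≈ 55.218)
z = 3477254517/62972900 ≈ 55.218
z - 1*377247 = 3477254517/62972900 - 1*377247 = 3477254517/62972900 - 377247 = -23752860351783/62972900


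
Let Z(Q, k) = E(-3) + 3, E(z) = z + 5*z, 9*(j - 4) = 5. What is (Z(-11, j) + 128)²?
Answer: 12769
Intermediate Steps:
j = 41/9 (j = 4 + (⅑)*5 = 4 + 5/9 = 41/9 ≈ 4.5556)
E(z) = 6*z
Z(Q, k) = -15 (Z(Q, k) = 6*(-3) + 3 = -18 + 3 = -15)
(Z(-11, j) + 128)² = (-15 + 128)² = 113² = 12769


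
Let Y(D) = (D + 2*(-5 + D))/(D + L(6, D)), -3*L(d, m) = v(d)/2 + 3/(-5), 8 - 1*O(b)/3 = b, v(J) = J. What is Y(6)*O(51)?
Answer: -2580/13 ≈ -198.46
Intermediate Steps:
O(b) = 24 - 3*b
L(d, m) = ⅕ - d/6 (L(d, m) = -(d/2 + 3/(-5))/3 = -(d*(½) + 3*(-⅕))/3 = -(d/2 - ⅗)/3 = -(-⅗ + d/2)/3 = ⅕ - d/6)
Y(D) = (-10 + 3*D)/(-⅘ + D) (Y(D) = (D + 2*(-5 + D))/(D + (⅕ - ⅙*6)) = (D + (-10 + 2*D))/(D + (⅕ - 1)) = (-10 + 3*D)/(D - ⅘) = (-10 + 3*D)/(-⅘ + D))
Y(6)*O(51) = (5*(-10 + 3*6)/(-4 + 5*6))*(24 - 3*51) = (5*(-10 + 18)/(-4 + 30))*(24 - 153) = (5*8/26)*(-129) = (5*(1/26)*8)*(-129) = (20/13)*(-129) = -2580/13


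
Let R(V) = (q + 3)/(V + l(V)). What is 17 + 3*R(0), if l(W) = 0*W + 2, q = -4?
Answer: 31/2 ≈ 15.500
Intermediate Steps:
l(W) = 2 (l(W) = 0 + 2 = 2)
R(V) = -1/(2 + V) (R(V) = (-4 + 3)/(V + 2) = -1/(2 + V))
17 + 3*R(0) = 17 + 3*(-1/(2 + 0)) = 17 + 3*(-1/2) = 17 + 3*(-1*½) = 17 + 3*(-½) = 17 - 3/2 = 31/2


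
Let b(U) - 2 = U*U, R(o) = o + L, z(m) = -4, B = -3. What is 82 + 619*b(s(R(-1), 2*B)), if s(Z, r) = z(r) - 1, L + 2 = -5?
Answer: 16795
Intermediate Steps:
L = -7 (L = -2 - 5 = -7)
R(o) = -7 + o (R(o) = o - 7 = -7 + o)
s(Z, r) = -5 (s(Z, r) = -4 - 1 = -5)
b(U) = 2 + U² (b(U) = 2 + U*U = 2 + U²)
82 + 619*b(s(R(-1), 2*B)) = 82 + 619*(2 + (-5)²) = 82 + 619*(2 + 25) = 82 + 619*27 = 82 + 16713 = 16795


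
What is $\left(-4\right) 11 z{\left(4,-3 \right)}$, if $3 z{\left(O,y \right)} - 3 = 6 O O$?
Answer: $-1452$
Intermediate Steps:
$z{\left(O,y \right)} = 1 + 2 O^{2}$ ($z{\left(O,y \right)} = 1 + \frac{6 O O}{3} = 1 + \frac{6 O^{2}}{3} = 1 + 2 O^{2}$)
$\left(-4\right) 11 z{\left(4,-3 \right)} = \left(-4\right) 11 \left(1 + 2 \cdot 4^{2}\right) = - 44 \left(1 + 2 \cdot 16\right) = - 44 \left(1 + 32\right) = \left(-44\right) 33 = -1452$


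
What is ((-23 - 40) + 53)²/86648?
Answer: 25/21662 ≈ 0.0011541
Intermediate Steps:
((-23 - 40) + 53)²/86648 = (-63 + 53)²*(1/86648) = (-10)²*(1/86648) = 100*(1/86648) = 25/21662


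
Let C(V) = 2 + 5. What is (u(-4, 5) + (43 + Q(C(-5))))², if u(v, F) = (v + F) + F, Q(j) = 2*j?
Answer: 3969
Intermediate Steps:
C(V) = 7
u(v, F) = v + 2*F (u(v, F) = (F + v) + F = v + 2*F)
(u(-4, 5) + (43 + Q(C(-5))))² = ((-4 + 2*5) + (43 + 2*7))² = ((-4 + 10) + (43 + 14))² = (6 + 57)² = 63² = 3969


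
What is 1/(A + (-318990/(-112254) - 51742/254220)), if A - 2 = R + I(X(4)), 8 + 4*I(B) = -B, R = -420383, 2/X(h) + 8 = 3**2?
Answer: -1189050495/499854071873527 ≈ -2.3788e-6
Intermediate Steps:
X(h) = 2 (X(h) = 2/(-8 + 3**2) = 2/(-8 + 9) = 2/1 = 2*1 = 2)
I(B) = -2 - B/4 (I(B) = -2 + (-B)/4 = -2 - B/4)
A = -840767/2 (A = 2 + (-420383 + (-2 - 1/4*2)) = 2 + (-420383 + (-2 - 1/2)) = 2 + (-420383 - 5/2) = 2 - 840771/2 = -840767/2 ≈ -4.2038e+5)
1/(A + (-318990/(-112254) - 51742/254220)) = 1/(-840767/2 + (-318990/(-112254) - 51742/254220)) = 1/(-840767/2 + (-318990*(-1/112254) - 51742*1/254220)) = 1/(-840767/2 + (53165/18709 - 25871/127110)) = 1/(-840767/2 + 6273782611/2378100990) = 1/(-499854071873527/1189050495) = -1189050495/499854071873527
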